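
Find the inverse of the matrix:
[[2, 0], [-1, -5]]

For [[a,b],[c,d]], inverse = (1/det)·[[d,-b],[-c,a]]
det = (2)(-5) - (0)(-1) = -10 - 0 = -10
Inverse = (1/-10)·[[-5, 0], [1, 2]]
= [[1/2, 0], [-1/10, -1/5]]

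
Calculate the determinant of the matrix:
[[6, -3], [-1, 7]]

For a 2×2 matrix [[a, b], [c, d]], det = ad - bc
det = (6)(7) - (-3)(-1) = 42 - 3 = 39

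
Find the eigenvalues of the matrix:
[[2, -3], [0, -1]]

Characteristic equation: det(A - λI) = 0
λ² - (trace)λ + (det) = 0
trace = 2 + -1 = 1, det = (2)(-1) - (-3)(0) = -2
λ² - (1)λ + (-2) = 0
λ = (1 ± √((1)² - 4·(-2))) / 2 = (1 ± √9) / 2
Solving: λ = -1, 2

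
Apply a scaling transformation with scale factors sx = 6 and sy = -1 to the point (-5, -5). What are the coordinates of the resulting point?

Scaling matrix:
[[6, 0], [0, -1]]
Result: (-5 × 6, -5 × -1) = (-30, 5)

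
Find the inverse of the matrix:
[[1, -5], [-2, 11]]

For [[a,b],[c,d]], inverse = (1/det)·[[d,-b],[-c,a]]
det = (1)(11) - (-5)(-2) = 11 - 10 = 1
Inverse = [[11, 5], [2, 1]]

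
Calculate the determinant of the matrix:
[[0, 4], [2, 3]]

For a 2×2 matrix [[a, b], [c, d]], det = ad - bc
det = (0)(3) - (4)(2) = 0 - 8 = -8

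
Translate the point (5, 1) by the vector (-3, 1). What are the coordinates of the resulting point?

Translation by (-3, 1) (homogeneous matrix [[1, 0, -3], [0, 1, 1], [0, 0, 1]]):
x' = 5 + -3 = 2
y' = 1 + 1 = 2
Result: (2, 2)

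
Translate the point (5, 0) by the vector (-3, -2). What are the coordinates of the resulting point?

Translation by (-3, -2) (homogeneous matrix [[1, 0, -3], [0, 1, -2], [0, 0, 1]]):
x' = 5 + -3 = 2
y' = 0 + -2 = -2
Result: (2, -2)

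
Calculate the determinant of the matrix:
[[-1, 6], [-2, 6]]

For a 2×2 matrix [[a, b], [c, d]], det = ad - bc
det = (-1)(6) - (6)(-2) = -6 - -12 = 6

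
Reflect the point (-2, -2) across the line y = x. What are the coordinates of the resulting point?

Reflection across line y = x: (-2, -2) → (-2, -2)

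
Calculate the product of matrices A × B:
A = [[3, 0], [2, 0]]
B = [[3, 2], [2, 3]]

Matrix multiplication:
C[0][0] = 3×3 + 0×2 = 9
C[0][1] = 3×2 + 0×3 = 6
C[1][0] = 2×3 + 0×2 = 6
C[1][1] = 2×2 + 0×3 = 4
Result: [[9, 6], [6, 4]]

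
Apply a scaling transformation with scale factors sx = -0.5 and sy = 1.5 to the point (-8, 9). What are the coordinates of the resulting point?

Scaling matrix:
[[-0.50, 0], [0, 1.50]]
Result: (-8 × -0.5, 9 × 1.5) = (4, 13.5)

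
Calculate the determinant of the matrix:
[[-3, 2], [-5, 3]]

For a 2×2 matrix [[a, b], [c, d]], det = ad - bc
det = (-3)(3) - (2)(-5) = -9 - -10 = 1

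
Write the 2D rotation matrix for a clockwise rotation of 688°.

Rotation matrix formula: [[cos θ, -sin θ], [sin θ, cos θ]]
A clockwise rotation by 688° is equivalent to a counterclockwise rotation by -688°.
For θ = -688°:
cos(-688°) = 0.8480
sin(-688°) = 0.5299
Result: [[0.8480, -0.5299], [0.5299, 0.8480]]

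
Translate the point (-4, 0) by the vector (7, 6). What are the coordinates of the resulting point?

Translation by (7, 6) (homogeneous matrix [[1, 0, 7], [0, 1, 6], [0, 0, 1]]):
x' = -4 + 7 = 3
y' = 0 + 6 = 6
Result: (3, 6)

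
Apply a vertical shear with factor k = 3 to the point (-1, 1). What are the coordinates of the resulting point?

Shear matrix for vertical shear with factor k = 3:
[[1, 0], [3, 1]]
Result: (-1, 1) → (-1, -2)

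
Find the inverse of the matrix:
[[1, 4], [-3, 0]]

For [[a,b],[c,d]], inverse = (1/det)·[[d,-b],[-c,a]]
det = (1)(0) - (4)(-3) = 0 - -12 = 12
Inverse = (1/12)·[[0, -4], [3, 1]]
= [[0, -1/3], [1/4, 1/12]]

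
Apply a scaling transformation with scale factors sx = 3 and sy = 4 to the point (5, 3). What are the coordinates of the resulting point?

Scaling matrix:
[[3, 0], [0, 4]]
Result: (5 × 3, 3 × 4) = (15, 12)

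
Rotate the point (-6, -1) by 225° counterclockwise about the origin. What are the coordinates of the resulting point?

Rotation matrix for 225°: [[cos 225°, -sin 225°], [sin 225°, cos 225°]] ≈ [[-0.707107, 0.707107], [-0.707107, -0.707107]]
[[-0.707107, 0.707107], [-0.707107, -0.707107]] × [-6, -1]ᵀ ≈ [3.5355, 4.9497]ᵀ
Result: (3.5355, 4.9497)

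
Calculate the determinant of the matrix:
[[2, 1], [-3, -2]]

For a 2×2 matrix [[a, b], [c, d]], det = ad - bc
det = (2)(-2) - (1)(-3) = -4 - -3 = -1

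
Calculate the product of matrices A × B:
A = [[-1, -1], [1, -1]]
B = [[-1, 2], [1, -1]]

Matrix multiplication:
C[0][0] = -1×-1 + -1×1 = 0
C[0][1] = -1×2 + -1×-1 = -1
C[1][0] = 1×-1 + -1×1 = -2
C[1][1] = 1×2 + -1×-1 = 3
Result: [[0, -1], [-2, 3]]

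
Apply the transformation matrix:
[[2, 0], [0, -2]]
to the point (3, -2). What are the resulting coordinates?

Matrix multiplication:
[[2, 0], [0, -2]] × [3, -2]ᵀ
= [(2)(3) + (0)(-2), (0)(3) + (-2)(-2)]ᵀ
= [6, 4]ᵀ
Result: (6, 4)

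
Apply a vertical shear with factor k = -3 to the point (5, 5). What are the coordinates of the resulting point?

Shear matrix for vertical shear with factor k = -3:
[[1, 0], [-3, 1]]
Result: (5, 5) → (5, -10)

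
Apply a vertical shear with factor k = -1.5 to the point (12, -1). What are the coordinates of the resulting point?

Shear matrix for vertical shear with factor k = -1.5:
[[1, 0], [-1.50, 1]]
Result: (12, -1) → (12, -19)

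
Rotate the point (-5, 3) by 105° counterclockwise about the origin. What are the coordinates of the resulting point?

Rotation matrix for 105°: [[cos 105°, -sin 105°], [sin 105°, cos 105°]] ≈ [[-0.258819, -0.965926], [0.965926, -0.258819]]
[[-0.258819, -0.965926], [0.965926, -0.258819]] × [-5, 3]ᵀ ≈ [-1.6037, -5.6061]ᵀ
Result: (-1.6037, -5.6061)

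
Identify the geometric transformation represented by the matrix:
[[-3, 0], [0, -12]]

This matrix represents: non-uniform scaling by sx = -3, sy = -12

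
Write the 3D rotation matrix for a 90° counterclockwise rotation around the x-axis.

Rotation matrix for counterclockwise 90° around x-axis:
cos(90°) = 0, sin(90°) = 1
Result: [[1, 0, 0], [0, 0, -1], [0, 1, 0]]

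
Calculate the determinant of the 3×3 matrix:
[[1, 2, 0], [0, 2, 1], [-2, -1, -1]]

Expansion along first row:
det = 1·det([[2,1],[-1,-1]]) - 2·det([[0,1],[-2,-1]]) + 0·det([[0,2],[-2,-1]])
    = 1·(2·-1 - 1·-1) - 2·(0·-1 - 1·-2) + 0·(0·-1 - 2·-2)
    = 1·-1 - 2·2 + 0·4
    = -1 + -4 + 0 = -5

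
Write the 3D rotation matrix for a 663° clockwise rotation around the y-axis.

Rotation matrix for clockwise 663° around y-axis:
A clockwise rotation by 663° is a counterclockwise rotation by -663°.
cos(-663°) = 0.5446, sin(-663°) = 0.8387
Result: [[0.5446, 0, 0.8387], [0, 1, 0], [-0.8387, 0, 0.5446]]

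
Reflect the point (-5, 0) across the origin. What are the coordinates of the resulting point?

Reflection across origin: (-5, 0) → (5, 0)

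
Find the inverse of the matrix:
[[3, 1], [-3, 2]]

For [[a,b],[c,d]], inverse = (1/det)·[[d,-b],[-c,a]]
det = (3)(2) - (1)(-3) = 6 - -3 = 9
Inverse = (1/9)·[[2, -1], [3, 3]]
= [[2/9, -1/9], [1/3, 1/3]]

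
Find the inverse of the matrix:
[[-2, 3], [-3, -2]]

For [[a,b],[c,d]], inverse = (1/det)·[[d,-b],[-c,a]]
det = (-2)(-2) - (3)(-3) = 4 - -9 = 13
Inverse = (1/13)·[[-2, -3], [3, -2]]
= [[-2/13, -3/13], [3/13, -2/13]]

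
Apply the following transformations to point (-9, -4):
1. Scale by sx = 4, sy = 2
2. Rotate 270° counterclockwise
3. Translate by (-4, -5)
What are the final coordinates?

Step 1: Scale → (-36, -8)
Step 2: Rotate 270° → (-8, 36)
Step 3: Translate → (-12, 31)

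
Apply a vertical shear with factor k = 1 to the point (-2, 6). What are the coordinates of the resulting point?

Shear matrix for vertical shear with factor k = 1:
[[1, 0], [1, 1]]
Result: (-2, 6) → (-2, 4)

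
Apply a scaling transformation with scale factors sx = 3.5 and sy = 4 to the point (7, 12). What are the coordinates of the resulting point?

Scaling matrix:
[[3.50, 0], [0, 4]]
Result: (7 × 3.5, 12 × 4) = (24.5, 48)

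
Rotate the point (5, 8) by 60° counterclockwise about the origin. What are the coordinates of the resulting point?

Rotation matrix for 60°: [[cos 60°, -sin 60°], [sin 60°, cos 60°]] ≈ [[0.500000, -0.866025], [0.866025, 0.500000]]
[[0.500000, -0.866025], [0.866025, 0.500000]] × [5, 8]ᵀ ≈ [-4.4282, 8.3301]ᵀ
Result: (-4.4282, 8.3301)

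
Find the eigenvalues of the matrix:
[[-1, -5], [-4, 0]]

Characteristic equation: det(A - λI) = 0
λ² - (trace)λ + (det) = 0
trace = -1 + 0 = -1, det = (-1)(0) - (-5)(-4) = -20
λ² - (-1)λ + (-20) = 0
λ = (-1 ± √((-1)² - 4·(-20))) / 2 = (-1 ± √81) / 2
Solving: λ = -5, 4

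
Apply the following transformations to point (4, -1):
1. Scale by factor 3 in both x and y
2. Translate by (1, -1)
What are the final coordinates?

Step 1: Scale (4, -1) by 3 → (12, -3)
Step 2: Translate by (1, -1) → (13, -4)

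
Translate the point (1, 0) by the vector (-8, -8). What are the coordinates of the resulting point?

Translation by (-8, -8) (homogeneous matrix [[1, 0, -8], [0, 1, -8], [0, 0, 1]]):
x' = 1 + -8 = -7
y' = 0 + -8 = -8
Result: (-7, -8)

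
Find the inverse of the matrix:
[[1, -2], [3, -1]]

For [[a,b],[c,d]], inverse = (1/det)·[[d,-b],[-c,a]]
det = (1)(-1) - (-2)(3) = -1 - -6 = 5
Inverse = (1/5)·[[-1, 2], [-3, 1]]
= [[-1/5, 2/5], [-3/5, 1/5]]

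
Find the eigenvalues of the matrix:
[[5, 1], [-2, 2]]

Characteristic equation: det(A - λI) = 0
λ² - (trace)λ + (det) = 0
trace = 5 + 2 = 7, det = (5)(2) - (1)(-2) = 12
λ² - (7)λ + (12) = 0
λ = (7 ± √((7)² - 4·(12))) / 2 = (7 ± √1) / 2
Solving: λ = 3, 4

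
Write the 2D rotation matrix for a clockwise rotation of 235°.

Rotation matrix formula: [[cos θ, -sin θ], [sin θ, cos θ]]
A clockwise rotation by 235° is equivalent to a counterclockwise rotation by -235°.
For θ = -235°:
cos(-235°) = -0.5736
sin(-235°) = 0.8192
Result: [[-0.5736, -0.8192], [0.8192, -0.5736]]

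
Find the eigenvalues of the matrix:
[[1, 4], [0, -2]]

Characteristic equation: det(A - λI) = 0
λ² - (trace)λ + (det) = 0
trace = 1 + -2 = -1, det = (1)(-2) - (4)(0) = -2
λ² - (-1)λ + (-2) = 0
λ = (-1 ± √((-1)² - 4·(-2))) / 2 = (-1 ± √9) / 2
Solving: λ = -2, 1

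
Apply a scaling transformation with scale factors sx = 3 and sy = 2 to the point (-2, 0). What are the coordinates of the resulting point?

Scaling matrix:
[[3, 0], [0, 2]]
Result: (-2 × 3, 0 × 2) = (-6, 0)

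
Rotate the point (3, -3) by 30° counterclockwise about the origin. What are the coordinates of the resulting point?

Rotation matrix for 30°: [[cos 30°, -sin 30°], [sin 30°, cos 30°]] ≈ [[0.866025, -0.500000], [0.500000, 0.866025]]
[[0.866025, -0.500000], [0.500000, 0.866025]] × [3, -3]ᵀ ≈ [4.0981, -1.0981]ᵀ
Result: (4.0981, -1.0981)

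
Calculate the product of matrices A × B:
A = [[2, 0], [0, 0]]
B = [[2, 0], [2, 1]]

Matrix multiplication:
C[0][0] = 2×2 + 0×2 = 4
C[0][1] = 2×0 + 0×1 = 0
C[1][0] = 0×2 + 0×2 = 0
C[1][1] = 0×0 + 0×1 = 0
Result: [[4, 0], [0, 0]]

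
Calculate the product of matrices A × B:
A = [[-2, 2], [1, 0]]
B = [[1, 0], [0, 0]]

Matrix multiplication:
C[0][0] = -2×1 + 2×0 = -2
C[0][1] = -2×0 + 2×0 = 0
C[1][0] = 1×1 + 0×0 = 1
C[1][1] = 1×0 + 0×0 = 0
Result: [[-2, 0], [1, 0]]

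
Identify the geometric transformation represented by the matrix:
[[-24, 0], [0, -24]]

This matrix represents: uniform scaling by factor -24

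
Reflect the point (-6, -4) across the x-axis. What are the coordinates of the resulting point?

Reflection across x-axis: (-6, -4) → (-6, 4)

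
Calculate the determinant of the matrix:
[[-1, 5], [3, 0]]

For a 2×2 matrix [[a, b], [c, d]], det = ad - bc
det = (-1)(0) - (5)(3) = 0 - 15 = -15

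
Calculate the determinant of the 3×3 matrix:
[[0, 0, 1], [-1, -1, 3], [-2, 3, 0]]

Expansion along first row:
det = 0·det([[-1,3],[3,0]]) - 0·det([[-1,3],[-2,0]]) + 1·det([[-1,-1],[-2,3]])
    = 0·(-1·0 - 3·3) - 0·(-1·0 - 3·-2) + 1·(-1·3 - -1·-2)
    = 0·-9 - 0·6 + 1·-5
    = 0 + 0 + -5 = -5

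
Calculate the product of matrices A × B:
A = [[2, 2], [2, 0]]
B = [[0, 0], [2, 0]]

Matrix multiplication:
C[0][0] = 2×0 + 2×2 = 4
C[0][1] = 2×0 + 2×0 = 0
C[1][0] = 2×0 + 0×2 = 0
C[1][1] = 2×0 + 0×0 = 0
Result: [[4, 0], [0, 0]]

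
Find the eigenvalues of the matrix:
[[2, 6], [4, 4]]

Characteristic equation: det(A - λI) = 0
λ² - (trace)λ + (det) = 0
trace = 2 + 4 = 6, det = (2)(4) - (6)(4) = -16
λ² - (6)λ + (-16) = 0
λ = (6 ± √((6)² - 4·(-16))) / 2 = (6 ± √100) / 2
Solving: λ = -2, 8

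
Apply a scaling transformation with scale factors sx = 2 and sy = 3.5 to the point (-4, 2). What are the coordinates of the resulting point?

Scaling matrix:
[[2, 0], [0, 3.50]]
Result: (-4 × 2, 2 × 3.5) = (-8, 7)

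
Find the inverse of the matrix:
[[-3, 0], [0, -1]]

For [[a,b],[c,d]], inverse = (1/det)·[[d,-b],[-c,a]]
det = (-3)(-1) - (0)(0) = 3 - 0 = 3
Inverse = (1/3)·[[-1, 0], [0, -3]]
= [[-1/3, 0], [0, -1]]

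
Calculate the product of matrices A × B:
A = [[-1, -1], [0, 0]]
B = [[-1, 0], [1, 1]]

Matrix multiplication:
C[0][0] = -1×-1 + -1×1 = 0
C[0][1] = -1×0 + -1×1 = -1
C[1][0] = 0×-1 + 0×1 = 0
C[1][1] = 0×0 + 0×1 = 0
Result: [[0, -1], [0, 0]]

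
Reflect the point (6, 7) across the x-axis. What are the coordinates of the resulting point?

Reflection across x-axis: (6, 7) → (6, -7)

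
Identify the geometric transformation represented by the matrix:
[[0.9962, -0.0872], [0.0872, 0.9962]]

This matrix represents: rotation by 5° counterclockwise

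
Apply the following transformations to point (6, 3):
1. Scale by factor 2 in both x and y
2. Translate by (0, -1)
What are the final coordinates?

Step 1: Scale (6, 3) by 2 → (12, 6)
Step 2: Translate by (0, -1) → (12, 5)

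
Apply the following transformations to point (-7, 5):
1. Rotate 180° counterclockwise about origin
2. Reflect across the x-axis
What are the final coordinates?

Step 1: Rotate 180° → (7, -5)
Step 2: Reflect across x-axis → (7, 5)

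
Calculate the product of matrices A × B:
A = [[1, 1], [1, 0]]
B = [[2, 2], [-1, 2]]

Matrix multiplication:
C[0][0] = 1×2 + 1×-1 = 1
C[0][1] = 1×2 + 1×2 = 4
C[1][0] = 1×2 + 0×-1 = 2
C[1][1] = 1×2 + 0×2 = 2
Result: [[1, 4], [2, 2]]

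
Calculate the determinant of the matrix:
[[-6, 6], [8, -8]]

For a 2×2 matrix [[a, b], [c, d]], det = ad - bc
det = (-6)(-8) - (6)(8) = 48 - 48 = 0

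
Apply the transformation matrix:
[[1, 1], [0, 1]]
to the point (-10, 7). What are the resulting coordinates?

Matrix multiplication:
[[1, 1], [0, 1]] × [-10, 7]ᵀ
= [(1)(-10) + (1)(7), (0)(-10) + (1)(7)]ᵀ
= [-3, 7]ᵀ
Result: (-3, 7)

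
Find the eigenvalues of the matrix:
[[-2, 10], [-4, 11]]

Characteristic equation: det(A - λI) = 0
λ² - (trace)λ + (det) = 0
trace = -2 + 11 = 9, det = (-2)(11) - (10)(-4) = 18
λ² - (9)λ + (18) = 0
λ = (9 ± √((9)² - 4·(18))) / 2 = (9 ± √9) / 2
Solving: λ = 3, 6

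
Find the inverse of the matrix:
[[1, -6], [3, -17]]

For [[a,b],[c,d]], inverse = (1/det)·[[d,-b],[-c,a]]
det = (1)(-17) - (-6)(3) = -17 - -18 = 1
Inverse = [[-17, 6], [-3, 1]]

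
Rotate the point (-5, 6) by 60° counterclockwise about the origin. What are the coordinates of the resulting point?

Rotation matrix for 60°: [[cos 60°, -sin 60°], [sin 60°, cos 60°]] ≈ [[0.500000, -0.866025], [0.866025, 0.500000]]
[[0.500000, -0.866025], [0.866025, 0.500000]] × [-5, 6]ᵀ ≈ [-7.6962, -1.3301]ᵀ
Result: (-7.6962, -1.3301)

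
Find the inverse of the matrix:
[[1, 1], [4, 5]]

For [[a,b],[c,d]], inverse = (1/det)·[[d,-b],[-c,a]]
det = (1)(5) - (1)(4) = 5 - 4 = 1
Inverse = [[5, -1], [-4, 1]]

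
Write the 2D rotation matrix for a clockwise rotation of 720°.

Rotation matrix formula: [[cos θ, -sin θ], [sin θ, cos θ]]
A clockwise rotation by 720° is equivalent to a counterclockwise rotation by -720°.
For θ = -720°:
cos(-720°) = 1
sin(-720°) = 0
Result: [[1, 0], [0, 1]]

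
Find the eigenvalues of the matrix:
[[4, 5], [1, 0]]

Characteristic equation: det(A - λI) = 0
λ² - (trace)λ + (det) = 0
trace = 4 + 0 = 4, det = (4)(0) - (5)(1) = -5
λ² - (4)λ + (-5) = 0
λ = (4 ± √((4)² - 4·(-5))) / 2 = (4 ± √36) / 2
Solving: λ = -1, 5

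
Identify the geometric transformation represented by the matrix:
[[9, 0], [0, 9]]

This matrix represents: uniform scaling by factor 9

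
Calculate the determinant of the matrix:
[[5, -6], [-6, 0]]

For a 2×2 matrix [[a, b], [c, d]], det = ad - bc
det = (5)(0) - (-6)(-6) = 0 - 36 = -36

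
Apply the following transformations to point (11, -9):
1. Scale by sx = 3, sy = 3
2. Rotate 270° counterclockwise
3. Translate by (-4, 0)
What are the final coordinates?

Step 1: Scale → (33, -27)
Step 2: Rotate 270° → (-27, -33)
Step 3: Translate → (-31, -33)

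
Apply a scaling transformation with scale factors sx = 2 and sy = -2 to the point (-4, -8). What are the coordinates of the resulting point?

Scaling matrix:
[[2, 0], [0, -2]]
Result: (-4 × 2, -8 × -2) = (-8, 16)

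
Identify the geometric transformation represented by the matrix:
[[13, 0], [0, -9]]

This matrix represents: non-uniform scaling by sx = 13, sy = -9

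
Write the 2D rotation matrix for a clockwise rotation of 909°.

Rotation matrix formula: [[cos θ, -sin θ], [sin θ, cos θ]]
A clockwise rotation by 909° is equivalent to a counterclockwise rotation by -909°.
For θ = -909°:
cos(-909°) = -0.9877
sin(-909°) = 0.1564
Result: [[-0.9877, -0.1564], [0.1564, -0.9877]]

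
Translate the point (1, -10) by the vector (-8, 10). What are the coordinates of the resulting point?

Translation by (-8, 10) (homogeneous matrix [[1, 0, -8], [0, 1, 10], [0, 0, 1]]):
x' = 1 + -8 = -7
y' = -10 + 10 = 0
Result: (-7, 0)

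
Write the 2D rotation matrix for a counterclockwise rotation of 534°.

Rotation matrix formula: [[cos θ, -sin θ], [sin θ, cos θ]]
For θ = 534°:
cos(534°) = -0.9945
sin(534°) = 0.1045
Result: [[-0.9945, -0.1045], [0.1045, -0.9945]]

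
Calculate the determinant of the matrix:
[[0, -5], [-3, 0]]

For a 2×2 matrix [[a, b], [c, d]], det = ad - bc
det = (0)(0) - (-5)(-3) = 0 - 15 = -15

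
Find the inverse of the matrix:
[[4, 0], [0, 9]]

For [[a,b],[c,d]], inverse = (1/det)·[[d,-b],[-c,a]]
det = (4)(9) - (0)(0) = 36 - 0 = 36
Inverse = (1/36)·[[9, 0], [0, 4]]
= [[1/4, 0], [0, 1/9]]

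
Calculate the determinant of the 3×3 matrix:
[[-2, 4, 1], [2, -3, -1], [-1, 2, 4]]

Expansion along first row:
det = -2·det([[-3,-1],[2,4]]) - 4·det([[2,-1],[-1,4]]) + 1·det([[2,-3],[-1,2]])
    = -2·(-3·4 - -1·2) - 4·(2·4 - -1·-1) + 1·(2·2 - -3·-1)
    = -2·-10 - 4·7 + 1·1
    = 20 + -28 + 1 = -7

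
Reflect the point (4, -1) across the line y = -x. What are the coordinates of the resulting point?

Reflection across line y = -x: (4, -1) → (1, -4)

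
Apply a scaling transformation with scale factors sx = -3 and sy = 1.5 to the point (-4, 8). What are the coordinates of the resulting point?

Scaling matrix:
[[-3, 0], [0, 1.50]]
Result: (-4 × -3, 8 × 1.5) = (12, 12)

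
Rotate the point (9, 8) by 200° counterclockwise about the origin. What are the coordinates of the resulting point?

Rotation matrix for 200°: [[cos 200°, -sin 200°], [sin 200°, cos 200°]] ≈ [[-0.939693, 0.342020], [-0.342020, -0.939693]]
[[-0.939693, 0.342020], [-0.342020, -0.939693]] × [9, 8]ᵀ ≈ [-5.7211, -10.5957]ᵀ
Result: (-5.7211, -10.5957)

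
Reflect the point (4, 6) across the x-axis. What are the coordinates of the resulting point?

Reflection across x-axis: (4, 6) → (4, -6)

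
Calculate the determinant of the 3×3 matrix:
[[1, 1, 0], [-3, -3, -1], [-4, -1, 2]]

Expansion along first row:
det = 1·det([[-3,-1],[-1,2]]) - 1·det([[-3,-1],[-4,2]]) + 0·det([[-3,-3],[-4,-1]])
    = 1·(-3·2 - -1·-1) - 1·(-3·2 - -1·-4) + 0·(-3·-1 - -3·-4)
    = 1·-7 - 1·-10 + 0·-9
    = -7 + 10 + 0 = 3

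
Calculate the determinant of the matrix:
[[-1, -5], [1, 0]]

For a 2×2 matrix [[a, b], [c, d]], det = ad - bc
det = (-1)(0) - (-5)(1) = 0 - -5 = 5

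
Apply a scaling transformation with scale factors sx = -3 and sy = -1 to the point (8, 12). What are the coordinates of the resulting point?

Scaling matrix:
[[-3, 0], [0, -1]]
Result: (8 × -3, 12 × -1) = (-24, -12)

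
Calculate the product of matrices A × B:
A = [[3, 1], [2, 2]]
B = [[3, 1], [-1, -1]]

Matrix multiplication:
C[0][0] = 3×3 + 1×-1 = 8
C[0][1] = 3×1 + 1×-1 = 2
C[1][0] = 2×3 + 2×-1 = 4
C[1][1] = 2×1 + 2×-1 = 0
Result: [[8, 2], [4, 0]]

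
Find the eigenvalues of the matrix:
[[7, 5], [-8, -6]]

Characteristic equation: det(A - λI) = 0
λ² - (trace)λ + (det) = 0
trace = 7 + -6 = 1, det = (7)(-6) - (5)(-8) = -2
λ² - (1)λ + (-2) = 0
λ = (1 ± √((1)² - 4·(-2))) / 2 = (1 ± √9) / 2
Solving: λ = -1, 2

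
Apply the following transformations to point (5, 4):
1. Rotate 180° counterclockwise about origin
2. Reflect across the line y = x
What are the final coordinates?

Step 1: Rotate 180° → (-5, -4)
Step 2: Reflect across line y = x → (-4, -5)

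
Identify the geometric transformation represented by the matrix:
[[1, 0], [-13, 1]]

This matrix represents: vertical shear with factor -13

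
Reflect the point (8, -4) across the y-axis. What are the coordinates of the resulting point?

Reflection across y-axis: (8, -4) → (-8, -4)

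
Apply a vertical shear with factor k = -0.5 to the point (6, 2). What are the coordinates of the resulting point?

Shear matrix for vertical shear with factor k = -0.5:
[[1, 0], [-0.50, 1]]
Result: (6, 2) → (6, -1)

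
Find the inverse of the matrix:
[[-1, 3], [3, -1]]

For [[a,b],[c,d]], inverse = (1/det)·[[d,-b],[-c,a]]
det = (-1)(-1) - (3)(3) = 1 - 9 = -8
Inverse = (1/-8)·[[-1, -3], [-3, -1]]
= [[1/8, 3/8], [3/8, 1/8]]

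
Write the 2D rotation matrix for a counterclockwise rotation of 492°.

Rotation matrix formula: [[cos θ, -sin θ], [sin θ, cos θ]]
For θ = 492°:
cos(492°) = -0.6691
sin(492°) = 0.7431
Result: [[-0.6691, -0.7431], [0.7431, -0.6691]]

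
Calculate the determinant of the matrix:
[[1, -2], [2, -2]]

For a 2×2 matrix [[a, b], [c, d]], det = ad - bc
det = (1)(-2) - (-2)(2) = -2 - -4 = 2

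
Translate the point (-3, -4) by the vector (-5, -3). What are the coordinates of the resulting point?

Translation by (-5, -3) (homogeneous matrix [[1, 0, -5], [0, 1, -3], [0, 0, 1]]):
x' = -3 + -5 = -8
y' = -4 + -3 = -7
Result: (-8, -7)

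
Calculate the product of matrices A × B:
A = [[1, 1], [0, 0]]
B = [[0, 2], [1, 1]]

Matrix multiplication:
C[0][0] = 1×0 + 1×1 = 1
C[0][1] = 1×2 + 1×1 = 3
C[1][0] = 0×0 + 0×1 = 0
C[1][1] = 0×2 + 0×1 = 0
Result: [[1, 3], [0, 0]]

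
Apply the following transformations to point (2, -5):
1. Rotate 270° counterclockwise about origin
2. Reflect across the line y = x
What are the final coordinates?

Step 1: Rotate 270° → (-5, -2)
Step 2: Reflect across line y = x → (-2, -5)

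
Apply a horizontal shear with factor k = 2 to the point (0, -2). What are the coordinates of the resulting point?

Shear matrix for horizontal shear with factor k = 2:
[[1, 2], [0, 1]]
Result: (0, -2) → (-4, -2)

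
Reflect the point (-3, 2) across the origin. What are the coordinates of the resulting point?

Reflection across origin: (-3, 2) → (3, -2)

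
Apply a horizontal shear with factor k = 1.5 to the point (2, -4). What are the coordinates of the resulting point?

Shear matrix for horizontal shear with factor k = 1.5:
[[1, 1.50], [0, 1]]
Result: (2, -4) → (-4, -4)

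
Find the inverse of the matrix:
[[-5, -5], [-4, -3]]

For [[a,b],[c,d]], inverse = (1/det)·[[d,-b],[-c,a]]
det = (-5)(-3) - (-5)(-4) = 15 - 20 = -5
Inverse = (1/-5)·[[-3, 5], [4, -5]]
= [[3/5, -1], [-4/5, 1]]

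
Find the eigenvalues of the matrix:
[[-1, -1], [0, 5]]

Characteristic equation: det(A - λI) = 0
λ² - (trace)λ + (det) = 0
trace = -1 + 5 = 4, det = (-1)(5) - (-1)(0) = -5
λ² - (4)λ + (-5) = 0
λ = (4 ± √((4)² - 4·(-5))) / 2 = (4 ± √36) / 2
Solving: λ = -1, 5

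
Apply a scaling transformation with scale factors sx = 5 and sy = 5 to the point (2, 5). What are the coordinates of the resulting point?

Scaling matrix:
[[5, 0], [0, 5]]
Result: (2 × 5, 5 × 5) = (10, 25)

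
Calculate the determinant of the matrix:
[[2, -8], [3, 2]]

For a 2×2 matrix [[a, b], [c, d]], det = ad - bc
det = (2)(2) - (-8)(3) = 4 - -24 = 28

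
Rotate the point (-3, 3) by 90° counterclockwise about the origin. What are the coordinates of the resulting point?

Rotation matrix for 90°: [[cos 90°, -sin 90°], [sin 90°, cos 90°]] = [[0, -1], [1, 0]]
[[0, -1], [1, 0]] × [-3, 3]ᵀ = [-3, -3]ᵀ
Result: (-3, -3)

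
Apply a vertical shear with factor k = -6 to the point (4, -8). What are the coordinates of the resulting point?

Shear matrix for vertical shear with factor k = -6:
[[1, 0], [-6, 1]]
Result: (4, -8) → (4, -32)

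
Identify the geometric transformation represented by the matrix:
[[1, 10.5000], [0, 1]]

This matrix represents: horizontal shear with factor 10.5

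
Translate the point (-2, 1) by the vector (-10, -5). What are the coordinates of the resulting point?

Translation by (-10, -5) (homogeneous matrix [[1, 0, -10], [0, 1, -5], [0, 0, 1]]):
x' = -2 + -10 = -12
y' = 1 + -5 = -4
Result: (-12, -4)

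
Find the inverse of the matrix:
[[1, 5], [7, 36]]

For [[a,b],[c,d]], inverse = (1/det)·[[d,-b],[-c,a]]
det = (1)(36) - (5)(7) = 36 - 35 = 1
Inverse = [[36, -5], [-7, 1]]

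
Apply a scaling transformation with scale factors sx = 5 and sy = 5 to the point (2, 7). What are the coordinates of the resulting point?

Scaling matrix:
[[5, 0], [0, 5]]
Result: (2 × 5, 7 × 5) = (10, 35)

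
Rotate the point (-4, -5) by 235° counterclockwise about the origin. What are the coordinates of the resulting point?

Rotation matrix for 235°: [[cos 235°, -sin 235°], [sin 235°, cos 235°]] ≈ [[-0.573576, 0.819152], [-0.819152, -0.573576]]
[[-0.573576, 0.819152], [-0.819152, -0.573576]] × [-4, -5]ᵀ ≈ [-1.8015, 6.1445]ᵀ
Result: (-1.8015, 6.1445)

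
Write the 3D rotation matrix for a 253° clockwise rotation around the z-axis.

Rotation matrix for clockwise 253° around z-axis:
A clockwise rotation by 253° is a counterclockwise rotation by -253°.
cos(-253°) = -0.2924, sin(-253°) = 0.9563
Result: [[-0.2924, -0.9563, 0], [0.9563, -0.2924, 0], [0, 0, 1]]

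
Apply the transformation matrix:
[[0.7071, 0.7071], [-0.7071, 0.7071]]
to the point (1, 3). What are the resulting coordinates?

Matrix multiplication:
[[0.7071, 0.7071], [-0.7071, 0.7071]] × [1, 3]ᵀ
= [(0.7071)(1) + (0.7071)(3), (-0.7071)(1) + (0.7071)(3)]ᵀ
= [2.8284, 1.4142]ᵀ
Result: (2.8284, 1.4142)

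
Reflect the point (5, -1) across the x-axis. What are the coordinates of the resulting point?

Reflection across x-axis: (5, -1) → (5, 1)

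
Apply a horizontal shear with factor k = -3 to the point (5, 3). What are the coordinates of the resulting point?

Shear matrix for horizontal shear with factor k = -3:
[[1, -3], [0, 1]]
Result: (5, 3) → (-4, 3)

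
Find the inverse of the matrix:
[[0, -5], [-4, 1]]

For [[a,b],[c,d]], inverse = (1/det)·[[d,-b],[-c,a]]
det = (0)(1) - (-5)(-4) = 0 - 20 = -20
Inverse = (1/-20)·[[1, 5], [4, 0]]
= [[-1/20, -1/4], [-1/5, 0]]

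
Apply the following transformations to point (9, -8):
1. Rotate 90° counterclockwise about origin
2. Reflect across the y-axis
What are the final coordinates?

Step 1: Rotate 90° → (8, 9)
Step 2: Reflect across y-axis → (-8, 9)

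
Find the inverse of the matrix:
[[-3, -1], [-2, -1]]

For [[a,b],[c,d]], inverse = (1/det)·[[d,-b],[-c,a]]
det = (-3)(-1) - (-1)(-2) = 3 - 2 = 1
Inverse = [[-1, 1], [2, -3]]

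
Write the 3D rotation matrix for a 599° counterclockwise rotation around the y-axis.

Rotation matrix for counterclockwise 599° around y-axis:
cos(599°) = -0.5150, sin(599°) = -0.8572
Result: [[-0.5150, 0, -0.8572], [0, 1, 0], [0.8572, 0, -0.5150]]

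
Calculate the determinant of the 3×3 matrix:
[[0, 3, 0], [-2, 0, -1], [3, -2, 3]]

Expansion along first row:
det = 0·det([[0,-1],[-2,3]]) - 3·det([[-2,-1],[3,3]]) + 0·det([[-2,0],[3,-2]])
    = 0·(0·3 - -1·-2) - 3·(-2·3 - -1·3) + 0·(-2·-2 - 0·3)
    = 0·-2 - 3·-3 + 0·4
    = 0 + 9 + 0 = 9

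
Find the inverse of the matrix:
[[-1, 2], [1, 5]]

For [[a,b],[c,d]], inverse = (1/det)·[[d,-b],[-c,a]]
det = (-1)(5) - (2)(1) = -5 - 2 = -7
Inverse = (1/-7)·[[5, -2], [-1, -1]]
= [[-5/7, 2/7], [1/7, 1/7]]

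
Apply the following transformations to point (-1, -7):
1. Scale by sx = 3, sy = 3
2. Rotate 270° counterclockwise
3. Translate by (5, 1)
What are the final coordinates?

Step 1: Scale → (-3, -21)
Step 2: Rotate 270° → (-21, 3)
Step 3: Translate → (-16, 4)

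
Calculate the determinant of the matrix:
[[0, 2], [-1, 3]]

For a 2×2 matrix [[a, b], [c, d]], det = ad - bc
det = (0)(3) - (2)(-1) = 0 - -2 = 2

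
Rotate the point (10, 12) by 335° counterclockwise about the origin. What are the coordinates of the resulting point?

Rotation matrix for 335°: [[cos 335°, -sin 335°], [sin 335°, cos 335°]] ≈ [[0.906308, 0.422618], [-0.422618, 0.906308]]
[[0.906308, 0.422618], [-0.422618, 0.906308]] × [10, 12]ᵀ ≈ [14.1345, 6.6495]ᵀ
Result: (14.1345, 6.6495)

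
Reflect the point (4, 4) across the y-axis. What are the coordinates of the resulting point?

Reflection across y-axis: (4, 4) → (-4, 4)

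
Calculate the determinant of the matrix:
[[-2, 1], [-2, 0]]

For a 2×2 matrix [[a, b], [c, d]], det = ad - bc
det = (-2)(0) - (1)(-2) = 0 - -2 = 2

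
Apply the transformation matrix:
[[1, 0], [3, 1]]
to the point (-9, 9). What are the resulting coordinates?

Matrix multiplication:
[[1, 0], [3, 1]] × [-9, 9]ᵀ
= [(1)(-9) + (0)(9), (3)(-9) + (1)(9)]ᵀ
= [-9, -18]ᵀ
Result: (-9, -18)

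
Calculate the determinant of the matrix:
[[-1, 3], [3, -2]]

For a 2×2 matrix [[a, b], [c, d]], det = ad - bc
det = (-1)(-2) - (3)(3) = 2 - 9 = -7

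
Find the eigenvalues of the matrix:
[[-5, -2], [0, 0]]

Characteristic equation: det(A - λI) = 0
λ² - (trace)λ + (det) = 0
trace = -5 + 0 = -5, det = (-5)(0) - (-2)(0) = 0
λ² - (-5)λ + (0) = 0
λ = (-5 ± √((-5)² - 4·(0))) / 2 = (-5 ± √25) / 2
Solving: λ = -5, 0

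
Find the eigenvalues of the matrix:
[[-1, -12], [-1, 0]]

Characteristic equation: det(A - λI) = 0
λ² - (trace)λ + (det) = 0
trace = -1 + 0 = -1, det = (-1)(0) - (-12)(-1) = -12
λ² - (-1)λ + (-12) = 0
λ = (-1 ± √((-1)² - 4·(-12))) / 2 = (-1 ± √49) / 2
Solving: λ = -4, 3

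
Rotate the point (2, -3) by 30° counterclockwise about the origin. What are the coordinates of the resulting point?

Rotation matrix for 30°: [[cos 30°, -sin 30°], [sin 30°, cos 30°]] ≈ [[0.866025, -0.500000], [0.500000, 0.866025]]
[[0.866025, -0.500000], [0.500000, 0.866025]] × [2, -3]ᵀ ≈ [3.2321, -1.5981]ᵀ
Result: (3.2321, -1.5981)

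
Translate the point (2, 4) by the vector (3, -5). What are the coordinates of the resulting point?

Translation by (3, -5) (homogeneous matrix [[1, 0, 3], [0, 1, -5], [0, 0, 1]]):
x' = 2 + 3 = 5
y' = 4 + -5 = -1
Result: (5, -1)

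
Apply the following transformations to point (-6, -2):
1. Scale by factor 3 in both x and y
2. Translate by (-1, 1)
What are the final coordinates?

Step 1: Scale (-6, -2) by 3 → (-18, -6)
Step 2: Translate by (-1, 1) → (-19, -5)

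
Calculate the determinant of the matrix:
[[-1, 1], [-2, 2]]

For a 2×2 matrix [[a, b], [c, d]], det = ad - bc
det = (-1)(2) - (1)(-2) = -2 - -2 = 0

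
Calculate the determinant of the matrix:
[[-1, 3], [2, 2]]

For a 2×2 matrix [[a, b], [c, d]], det = ad - bc
det = (-1)(2) - (3)(2) = -2 - 6 = -8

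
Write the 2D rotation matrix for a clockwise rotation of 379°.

Rotation matrix formula: [[cos θ, -sin θ], [sin θ, cos θ]]
A clockwise rotation by 379° is equivalent to a counterclockwise rotation by -379°.
For θ = -379°:
cos(-379°) = 0.9455
sin(-379°) = -0.3256
Result: [[0.9455, 0.3256], [-0.3256, 0.9455]]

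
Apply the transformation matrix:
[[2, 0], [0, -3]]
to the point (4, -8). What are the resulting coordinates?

Matrix multiplication:
[[2, 0], [0, -3]] × [4, -8]ᵀ
= [(2)(4) + (0)(-8), (0)(4) + (-3)(-8)]ᵀ
= [8, 24]ᵀ
Result: (8, 24)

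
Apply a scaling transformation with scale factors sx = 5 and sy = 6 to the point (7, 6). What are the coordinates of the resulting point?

Scaling matrix:
[[5, 0], [0, 6]]
Result: (7 × 5, 6 × 6) = (35, 36)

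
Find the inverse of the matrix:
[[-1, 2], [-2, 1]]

For [[a,b],[c,d]], inverse = (1/det)·[[d,-b],[-c,a]]
det = (-1)(1) - (2)(-2) = -1 - -4 = 3
Inverse = (1/3)·[[1, -2], [2, -1]]
= [[1/3, -2/3], [2/3, -1/3]]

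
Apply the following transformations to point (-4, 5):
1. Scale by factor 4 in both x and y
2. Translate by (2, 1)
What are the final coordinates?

Step 1: Scale (-4, 5) by 4 → (-16, 20)
Step 2: Translate by (2, 1) → (-14, 21)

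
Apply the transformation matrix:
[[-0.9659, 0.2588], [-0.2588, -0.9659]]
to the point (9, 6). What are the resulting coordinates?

Matrix multiplication:
[[-0.9659, 0.2588], [-0.2588, -0.9659]] × [9, 6]ᵀ
= [(-0.9659)(9) + (0.2588)(6), (-0.2588)(9) + (-0.9659)(6)]ᵀ
= [-7.1403, -8.1246]ᵀ
Result: (-7.1403, -8.1246)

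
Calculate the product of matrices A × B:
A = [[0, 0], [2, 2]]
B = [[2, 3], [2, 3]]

Matrix multiplication:
C[0][0] = 0×2 + 0×2 = 0
C[0][1] = 0×3 + 0×3 = 0
C[1][0] = 2×2 + 2×2 = 8
C[1][1] = 2×3 + 2×3 = 12
Result: [[0, 0], [8, 12]]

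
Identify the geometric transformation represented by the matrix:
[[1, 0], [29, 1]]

This matrix represents: vertical shear with factor 29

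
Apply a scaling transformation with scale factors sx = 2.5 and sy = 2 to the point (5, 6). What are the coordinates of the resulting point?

Scaling matrix:
[[2.50, 0], [0, 2]]
Result: (5 × 2.5, 6 × 2) = (12.5, 12)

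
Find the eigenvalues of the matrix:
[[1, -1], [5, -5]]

Characteristic equation: det(A - λI) = 0
λ² - (trace)λ + (det) = 0
trace = 1 + -5 = -4, det = (1)(-5) - (-1)(5) = 0
λ² - (-4)λ + (0) = 0
λ = (-4 ± √((-4)² - 4·(0))) / 2 = (-4 ± √16) / 2
Solving: λ = -4, 0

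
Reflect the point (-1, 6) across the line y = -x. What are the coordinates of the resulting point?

Reflection across line y = -x: (-1, 6) → (-6, 1)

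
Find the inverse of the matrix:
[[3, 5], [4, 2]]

For [[a,b],[c,d]], inverse = (1/det)·[[d,-b],[-c,a]]
det = (3)(2) - (5)(4) = 6 - 20 = -14
Inverse = (1/-14)·[[2, -5], [-4, 3]]
= [[-1/7, 5/14], [2/7, -3/14]]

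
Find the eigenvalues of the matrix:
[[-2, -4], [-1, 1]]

Characteristic equation: det(A - λI) = 0
λ² - (trace)λ + (det) = 0
trace = -2 + 1 = -1, det = (-2)(1) - (-4)(-1) = -6
λ² - (-1)λ + (-6) = 0
λ = (-1 ± √((-1)² - 4·(-6))) / 2 = (-1 ± √25) / 2
Solving: λ = -3, 2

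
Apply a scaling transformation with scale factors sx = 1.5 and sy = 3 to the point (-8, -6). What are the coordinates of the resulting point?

Scaling matrix:
[[1.50, 0], [0, 3]]
Result: (-8 × 1.5, -6 × 3) = (-12, -18)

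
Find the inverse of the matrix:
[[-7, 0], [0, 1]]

For [[a,b],[c,d]], inverse = (1/det)·[[d,-b],[-c,a]]
det = (-7)(1) - (0)(0) = -7 - 0 = -7
Inverse = (1/-7)·[[1, 0], [0, -7]]
= [[-1/7, 0], [0, 1]]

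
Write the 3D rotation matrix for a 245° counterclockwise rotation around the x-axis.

Rotation matrix for counterclockwise 245° around x-axis:
cos(245°) = -0.4226, sin(245°) = -0.9063
Result: [[1, 0, 0], [0, -0.4226, 0.9063], [0, -0.9063, -0.4226]]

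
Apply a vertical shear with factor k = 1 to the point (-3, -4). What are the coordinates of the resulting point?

Shear matrix for vertical shear with factor k = 1:
[[1, 0], [1, 1]]
Result: (-3, -4) → (-3, -7)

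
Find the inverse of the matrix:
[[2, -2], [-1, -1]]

For [[a,b],[c,d]], inverse = (1/det)·[[d,-b],[-c,a]]
det = (2)(-1) - (-2)(-1) = -2 - 2 = -4
Inverse = (1/-4)·[[-1, 2], [1, 2]]
= [[1/4, -1/2], [-1/4, -1/2]]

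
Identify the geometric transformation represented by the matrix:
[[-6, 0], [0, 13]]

This matrix represents: non-uniform scaling by sx = -6, sy = 13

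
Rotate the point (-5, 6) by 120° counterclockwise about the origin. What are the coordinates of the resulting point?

Rotation matrix for 120°: [[cos 120°, -sin 120°], [sin 120°, cos 120°]] ≈ [[-0.500000, -0.866025], [0.866025, -0.500000]]
[[-0.500000, -0.866025], [0.866025, -0.500000]] × [-5, 6]ᵀ ≈ [-2.6962, -7.3301]ᵀ
Result: (-2.6962, -7.3301)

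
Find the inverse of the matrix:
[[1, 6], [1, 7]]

For [[a,b],[c,d]], inverse = (1/det)·[[d,-b],[-c,a]]
det = (1)(7) - (6)(1) = 7 - 6 = 1
Inverse = [[7, -6], [-1, 1]]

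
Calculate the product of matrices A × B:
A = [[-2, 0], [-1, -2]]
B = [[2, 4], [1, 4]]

Matrix multiplication:
C[0][0] = -2×2 + 0×1 = -4
C[0][1] = -2×4 + 0×4 = -8
C[1][0] = -1×2 + -2×1 = -4
C[1][1] = -1×4 + -2×4 = -12
Result: [[-4, -8], [-4, -12]]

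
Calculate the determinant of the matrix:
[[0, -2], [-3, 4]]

For a 2×2 matrix [[a, b], [c, d]], det = ad - bc
det = (0)(4) - (-2)(-3) = 0 - 6 = -6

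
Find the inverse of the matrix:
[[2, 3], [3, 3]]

For [[a,b],[c,d]], inverse = (1/det)·[[d,-b],[-c,a]]
det = (2)(3) - (3)(3) = 6 - 9 = -3
Inverse = (1/-3)·[[3, -3], [-3, 2]]
= [[-1, 1], [1, -2/3]]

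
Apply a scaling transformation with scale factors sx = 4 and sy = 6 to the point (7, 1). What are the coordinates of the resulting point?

Scaling matrix:
[[4, 0], [0, 6]]
Result: (7 × 4, 1 × 6) = (28, 6)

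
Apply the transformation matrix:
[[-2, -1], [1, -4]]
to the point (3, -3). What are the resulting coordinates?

Matrix multiplication:
[[-2, -1], [1, -4]] × [3, -3]ᵀ
= [(-2)(3) + (-1)(-3), (1)(3) + (-4)(-3)]ᵀ
= [-3, 15]ᵀ
Result: (-3, 15)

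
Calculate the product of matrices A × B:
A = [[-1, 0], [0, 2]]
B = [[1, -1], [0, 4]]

Matrix multiplication:
C[0][0] = -1×1 + 0×0 = -1
C[0][1] = -1×-1 + 0×4 = 1
C[1][0] = 0×1 + 2×0 = 0
C[1][1] = 0×-1 + 2×4 = 8
Result: [[-1, 1], [0, 8]]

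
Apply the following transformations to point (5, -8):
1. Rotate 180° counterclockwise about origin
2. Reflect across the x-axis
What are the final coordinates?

Step 1: Rotate 180° → (-5, 8)
Step 2: Reflect across x-axis → (-5, -8)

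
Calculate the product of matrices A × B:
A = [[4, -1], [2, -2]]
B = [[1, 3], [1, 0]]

Matrix multiplication:
C[0][0] = 4×1 + -1×1 = 3
C[0][1] = 4×3 + -1×0 = 12
C[1][0] = 2×1 + -2×1 = 0
C[1][1] = 2×3 + -2×0 = 6
Result: [[3, 12], [0, 6]]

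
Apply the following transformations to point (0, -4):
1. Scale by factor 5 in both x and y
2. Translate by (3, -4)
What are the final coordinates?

Step 1: Scale (0, -4) by 5 → (0, -20)
Step 2: Translate by (3, -4) → (3, -24)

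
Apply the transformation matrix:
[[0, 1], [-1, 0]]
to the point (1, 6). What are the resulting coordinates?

Matrix multiplication:
[[0, 1], [-1, 0]] × [1, 6]ᵀ
= [(0)(1) + (1)(6), (-1)(1) + (0)(6)]ᵀ
= [6, -1]ᵀ
Result: (6, -1)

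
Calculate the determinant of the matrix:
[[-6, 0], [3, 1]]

For a 2×2 matrix [[a, b], [c, d]], det = ad - bc
det = (-6)(1) - (0)(3) = -6 - 0 = -6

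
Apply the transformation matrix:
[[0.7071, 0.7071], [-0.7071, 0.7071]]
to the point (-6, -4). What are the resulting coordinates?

Matrix multiplication:
[[0.7071, 0.7071], [-0.7071, 0.7071]] × [-6, -4]ᵀ
= [(0.7071)(-6) + (0.7071)(-4), (-0.7071)(-6) + (0.7071)(-4)]ᵀ
= [-7.0710, 1.4142]ᵀ
Result: (-7.0710, 1.4142)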